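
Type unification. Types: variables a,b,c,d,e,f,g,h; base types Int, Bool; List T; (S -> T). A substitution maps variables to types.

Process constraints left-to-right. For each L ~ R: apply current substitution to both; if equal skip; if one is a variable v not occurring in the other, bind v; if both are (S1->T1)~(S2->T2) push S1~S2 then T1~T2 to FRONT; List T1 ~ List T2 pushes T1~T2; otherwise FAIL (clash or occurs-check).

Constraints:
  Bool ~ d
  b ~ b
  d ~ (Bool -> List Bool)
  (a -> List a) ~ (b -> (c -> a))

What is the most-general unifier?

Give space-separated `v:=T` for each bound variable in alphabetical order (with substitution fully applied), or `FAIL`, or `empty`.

step 1: unify Bool ~ d  [subst: {-} | 3 pending]
  bind d := Bool
step 2: unify b ~ b  [subst: {d:=Bool} | 2 pending]
  -> identical, skip
step 3: unify Bool ~ (Bool -> List Bool)  [subst: {d:=Bool} | 1 pending]
  clash: Bool vs (Bool -> List Bool)

Answer: FAIL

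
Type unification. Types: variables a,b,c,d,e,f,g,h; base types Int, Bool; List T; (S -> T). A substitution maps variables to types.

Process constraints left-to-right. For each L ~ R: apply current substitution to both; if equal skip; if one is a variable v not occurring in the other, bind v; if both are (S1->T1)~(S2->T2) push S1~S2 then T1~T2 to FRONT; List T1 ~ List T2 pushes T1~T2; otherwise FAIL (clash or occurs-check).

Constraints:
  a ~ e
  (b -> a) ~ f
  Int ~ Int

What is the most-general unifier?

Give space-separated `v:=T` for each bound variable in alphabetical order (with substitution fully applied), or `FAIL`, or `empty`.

step 1: unify a ~ e  [subst: {-} | 2 pending]
  bind a := e
step 2: unify (b -> e) ~ f  [subst: {a:=e} | 1 pending]
  bind f := (b -> e)
step 3: unify Int ~ Int  [subst: {a:=e, f:=(b -> e)} | 0 pending]
  -> identical, skip

Answer: a:=e f:=(b -> e)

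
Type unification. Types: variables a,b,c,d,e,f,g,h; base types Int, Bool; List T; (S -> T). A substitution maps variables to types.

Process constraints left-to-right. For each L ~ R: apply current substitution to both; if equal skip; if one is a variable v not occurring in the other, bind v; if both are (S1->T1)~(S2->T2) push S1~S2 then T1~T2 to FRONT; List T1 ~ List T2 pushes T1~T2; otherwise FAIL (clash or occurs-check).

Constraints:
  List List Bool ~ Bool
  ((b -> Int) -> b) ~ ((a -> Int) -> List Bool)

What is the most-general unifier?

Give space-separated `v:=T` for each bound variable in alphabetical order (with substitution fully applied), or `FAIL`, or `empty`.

Answer: FAIL

Derivation:
step 1: unify List List Bool ~ Bool  [subst: {-} | 1 pending]
  clash: List List Bool vs Bool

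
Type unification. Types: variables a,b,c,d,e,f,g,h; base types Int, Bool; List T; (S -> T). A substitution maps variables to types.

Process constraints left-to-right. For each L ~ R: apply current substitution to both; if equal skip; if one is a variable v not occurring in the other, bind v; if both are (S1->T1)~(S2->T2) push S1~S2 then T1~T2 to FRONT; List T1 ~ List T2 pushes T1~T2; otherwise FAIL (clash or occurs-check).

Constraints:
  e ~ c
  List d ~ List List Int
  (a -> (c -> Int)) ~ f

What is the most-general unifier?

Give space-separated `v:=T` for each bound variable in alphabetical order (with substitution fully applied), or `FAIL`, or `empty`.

Answer: d:=List Int e:=c f:=(a -> (c -> Int))

Derivation:
step 1: unify e ~ c  [subst: {-} | 2 pending]
  bind e := c
step 2: unify List d ~ List List Int  [subst: {e:=c} | 1 pending]
  -> decompose List: push d~List Int
step 3: unify d ~ List Int  [subst: {e:=c} | 1 pending]
  bind d := List Int
step 4: unify (a -> (c -> Int)) ~ f  [subst: {e:=c, d:=List Int} | 0 pending]
  bind f := (a -> (c -> Int))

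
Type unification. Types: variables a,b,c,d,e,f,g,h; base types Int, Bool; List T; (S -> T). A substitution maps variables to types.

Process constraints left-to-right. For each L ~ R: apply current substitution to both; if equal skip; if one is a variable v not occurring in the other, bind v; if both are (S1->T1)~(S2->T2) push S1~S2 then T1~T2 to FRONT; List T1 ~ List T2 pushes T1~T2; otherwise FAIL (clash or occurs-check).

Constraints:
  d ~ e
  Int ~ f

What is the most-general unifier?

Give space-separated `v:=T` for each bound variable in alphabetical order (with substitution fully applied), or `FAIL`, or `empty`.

Answer: d:=e f:=Int

Derivation:
step 1: unify d ~ e  [subst: {-} | 1 pending]
  bind d := e
step 2: unify Int ~ f  [subst: {d:=e} | 0 pending]
  bind f := Int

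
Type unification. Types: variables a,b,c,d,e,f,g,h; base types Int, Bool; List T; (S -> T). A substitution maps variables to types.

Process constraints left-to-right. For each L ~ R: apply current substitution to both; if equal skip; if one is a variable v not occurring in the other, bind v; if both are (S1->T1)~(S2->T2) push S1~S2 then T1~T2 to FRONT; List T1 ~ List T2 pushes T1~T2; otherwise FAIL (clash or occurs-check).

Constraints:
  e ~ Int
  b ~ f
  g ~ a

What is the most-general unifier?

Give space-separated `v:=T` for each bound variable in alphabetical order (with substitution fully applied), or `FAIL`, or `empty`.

step 1: unify e ~ Int  [subst: {-} | 2 pending]
  bind e := Int
step 2: unify b ~ f  [subst: {e:=Int} | 1 pending]
  bind b := f
step 3: unify g ~ a  [subst: {e:=Int, b:=f} | 0 pending]
  bind g := a

Answer: b:=f e:=Int g:=a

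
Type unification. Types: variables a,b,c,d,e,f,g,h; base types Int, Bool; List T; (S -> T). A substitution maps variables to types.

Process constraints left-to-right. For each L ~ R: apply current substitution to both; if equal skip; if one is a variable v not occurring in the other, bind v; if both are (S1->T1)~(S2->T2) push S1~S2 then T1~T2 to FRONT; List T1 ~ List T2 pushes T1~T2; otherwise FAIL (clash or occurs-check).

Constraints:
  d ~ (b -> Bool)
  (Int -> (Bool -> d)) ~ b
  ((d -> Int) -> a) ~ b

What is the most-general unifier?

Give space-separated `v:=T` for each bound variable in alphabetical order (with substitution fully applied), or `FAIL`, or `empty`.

Answer: FAIL

Derivation:
step 1: unify d ~ (b -> Bool)  [subst: {-} | 2 pending]
  bind d := (b -> Bool)
step 2: unify (Int -> (Bool -> (b -> Bool))) ~ b  [subst: {d:=(b -> Bool)} | 1 pending]
  occurs-check fail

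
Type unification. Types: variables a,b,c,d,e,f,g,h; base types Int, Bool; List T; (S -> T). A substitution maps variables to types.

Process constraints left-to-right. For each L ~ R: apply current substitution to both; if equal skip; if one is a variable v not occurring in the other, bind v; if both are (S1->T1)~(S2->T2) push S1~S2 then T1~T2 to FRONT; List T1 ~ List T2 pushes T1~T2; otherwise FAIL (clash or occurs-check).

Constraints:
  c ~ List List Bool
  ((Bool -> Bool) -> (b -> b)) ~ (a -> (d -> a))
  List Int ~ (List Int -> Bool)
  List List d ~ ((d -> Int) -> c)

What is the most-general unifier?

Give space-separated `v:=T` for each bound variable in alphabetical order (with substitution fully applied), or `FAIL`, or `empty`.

Answer: FAIL

Derivation:
step 1: unify c ~ List List Bool  [subst: {-} | 3 pending]
  bind c := List List Bool
step 2: unify ((Bool -> Bool) -> (b -> b)) ~ (a -> (d -> a))  [subst: {c:=List List Bool} | 2 pending]
  -> decompose arrow: push (Bool -> Bool)~a, (b -> b)~(d -> a)
step 3: unify (Bool -> Bool) ~ a  [subst: {c:=List List Bool} | 3 pending]
  bind a := (Bool -> Bool)
step 4: unify (b -> b) ~ (d -> (Bool -> Bool))  [subst: {c:=List List Bool, a:=(Bool -> Bool)} | 2 pending]
  -> decompose arrow: push b~d, b~(Bool -> Bool)
step 5: unify b ~ d  [subst: {c:=List List Bool, a:=(Bool -> Bool)} | 3 pending]
  bind b := d
step 6: unify d ~ (Bool -> Bool)  [subst: {c:=List List Bool, a:=(Bool -> Bool), b:=d} | 2 pending]
  bind d := (Bool -> Bool)
step 7: unify List Int ~ (List Int -> Bool)  [subst: {c:=List List Bool, a:=(Bool -> Bool), b:=d, d:=(Bool -> Bool)} | 1 pending]
  clash: List Int vs (List Int -> Bool)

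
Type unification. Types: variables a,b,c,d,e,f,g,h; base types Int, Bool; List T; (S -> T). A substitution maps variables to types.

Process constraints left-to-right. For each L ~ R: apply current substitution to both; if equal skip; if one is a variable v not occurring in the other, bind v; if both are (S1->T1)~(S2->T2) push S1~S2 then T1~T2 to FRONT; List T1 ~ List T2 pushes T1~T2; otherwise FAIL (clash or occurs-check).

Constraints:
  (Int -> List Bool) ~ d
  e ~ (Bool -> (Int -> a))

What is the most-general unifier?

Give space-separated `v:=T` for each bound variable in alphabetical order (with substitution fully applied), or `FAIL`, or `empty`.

Answer: d:=(Int -> List Bool) e:=(Bool -> (Int -> a))

Derivation:
step 1: unify (Int -> List Bool) ~ d  [subst: {-} | 1 pending]
  bind d := (Int -> List Bool)
step 2: unify e ~ (Bool -> (Int -> a))  [subst: {d:=(Int -> List Bool)} | 0 pending]
  bind e := (Bool -> (Int -> a))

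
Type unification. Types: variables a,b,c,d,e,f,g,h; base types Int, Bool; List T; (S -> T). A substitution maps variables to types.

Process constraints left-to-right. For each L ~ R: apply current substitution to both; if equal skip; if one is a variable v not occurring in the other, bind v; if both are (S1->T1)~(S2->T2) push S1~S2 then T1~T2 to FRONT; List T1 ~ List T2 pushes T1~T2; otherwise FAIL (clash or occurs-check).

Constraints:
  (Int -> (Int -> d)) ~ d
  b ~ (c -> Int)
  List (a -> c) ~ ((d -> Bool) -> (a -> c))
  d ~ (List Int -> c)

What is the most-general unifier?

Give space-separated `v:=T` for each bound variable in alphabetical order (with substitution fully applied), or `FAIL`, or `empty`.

Answer: FAIL

Derivation:
step 1: unify (Int -> (Int -> d)) ~ d  [subst: {-} | 3 pending]
  occurs-check fail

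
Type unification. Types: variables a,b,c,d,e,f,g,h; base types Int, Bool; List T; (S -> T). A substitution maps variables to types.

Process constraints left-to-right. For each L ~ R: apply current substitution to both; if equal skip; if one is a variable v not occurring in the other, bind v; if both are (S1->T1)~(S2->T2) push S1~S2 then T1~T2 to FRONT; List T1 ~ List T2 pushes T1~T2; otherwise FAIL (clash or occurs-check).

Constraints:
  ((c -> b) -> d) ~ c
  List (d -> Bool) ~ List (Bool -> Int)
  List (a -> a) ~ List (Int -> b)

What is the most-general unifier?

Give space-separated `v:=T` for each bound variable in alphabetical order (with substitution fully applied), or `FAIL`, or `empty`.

step 1: unify ((c -> b) -> d) ~ c  [subst: {-} | 2 pending]
  occurs-check fail

Answer: FAIL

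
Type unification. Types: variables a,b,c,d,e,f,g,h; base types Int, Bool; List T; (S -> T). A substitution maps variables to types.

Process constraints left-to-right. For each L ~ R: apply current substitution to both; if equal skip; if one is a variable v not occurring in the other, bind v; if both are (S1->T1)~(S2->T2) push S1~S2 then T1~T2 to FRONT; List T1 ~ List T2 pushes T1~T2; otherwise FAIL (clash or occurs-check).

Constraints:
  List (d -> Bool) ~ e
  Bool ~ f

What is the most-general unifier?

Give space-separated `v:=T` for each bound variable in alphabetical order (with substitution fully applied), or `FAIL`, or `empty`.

Answer: e:=List (d -> Bool) f:=Bool

Derivation:
step 1: unify List (d -> Bool) ~ e  [subst: {-} | 1 pending]
  bind e := List (d -> Bool)
step 2: unify Bool ~ f  [subst: {e:=List (d -> Bool)} | 0 pending]
  bind f := Bool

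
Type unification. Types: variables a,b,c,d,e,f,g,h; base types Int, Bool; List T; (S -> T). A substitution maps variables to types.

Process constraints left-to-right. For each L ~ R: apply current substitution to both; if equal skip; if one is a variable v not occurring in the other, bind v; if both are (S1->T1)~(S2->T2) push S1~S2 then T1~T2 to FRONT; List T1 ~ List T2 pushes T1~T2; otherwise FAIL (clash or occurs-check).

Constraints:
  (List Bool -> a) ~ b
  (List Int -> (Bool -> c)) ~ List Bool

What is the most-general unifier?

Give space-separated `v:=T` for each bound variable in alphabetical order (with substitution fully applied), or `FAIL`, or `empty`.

Answer: FAIL

Derivation:
step 1: unify (List Bool -> a) ~ b  [subst: {-} | 1 pending]
  bind b := (List Bool -> a)
step 2: unify (List Int -> (Bool -> c)) ~ List Bool  [subst: {b:=(List Bool -> a)} | 0 pending]
  clash: (List Int -> (Bool -> c)) vs List Bool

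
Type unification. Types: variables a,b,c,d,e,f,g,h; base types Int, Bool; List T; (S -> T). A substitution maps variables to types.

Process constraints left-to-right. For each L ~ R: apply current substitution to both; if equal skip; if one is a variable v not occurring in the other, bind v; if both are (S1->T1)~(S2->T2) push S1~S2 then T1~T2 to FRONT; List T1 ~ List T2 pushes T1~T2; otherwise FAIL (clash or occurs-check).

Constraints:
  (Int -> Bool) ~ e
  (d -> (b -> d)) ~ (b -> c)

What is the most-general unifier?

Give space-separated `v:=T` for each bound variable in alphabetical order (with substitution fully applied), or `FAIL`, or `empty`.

step 1: unify (Int -> Bool) ~ e  [subst: {-} | 1 pending]
  bind e := (Int -> Bool)
step 2: unify (d -> (b -> d)) ~ (b -> c)  [subst: {e:=(Int -> Bool)} | 0 pending]
  -> decompose arrow: push d~b, (b -> d)~c
step 3: unify d ~ b  [subst: {e:=(Int -> Bool)} | 1 pending]
  bind d := b
step 4: unify (b -> b) ~ c  [subst: {e:=(Int -> Bool), d:=b} | 0 pending]
  bind c := (b -> b)

Answer: c:=(b -> b) d:=b e:=(Int -> Bool)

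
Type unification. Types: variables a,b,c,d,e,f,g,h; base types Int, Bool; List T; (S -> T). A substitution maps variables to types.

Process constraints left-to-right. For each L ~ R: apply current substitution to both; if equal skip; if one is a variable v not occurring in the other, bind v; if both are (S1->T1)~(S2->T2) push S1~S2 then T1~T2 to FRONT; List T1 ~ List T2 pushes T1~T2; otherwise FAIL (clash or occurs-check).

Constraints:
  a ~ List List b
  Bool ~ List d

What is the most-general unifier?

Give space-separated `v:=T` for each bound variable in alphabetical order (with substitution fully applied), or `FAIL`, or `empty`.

step 1: unify a ~ List List b  [subst: {-} | 1 pending]
  bind a := List List b
step 2: unify Bool ~ List d  [subst: {a:=List List b} | 0 pending]
  clash: Bool vs List d

Answer: FAIL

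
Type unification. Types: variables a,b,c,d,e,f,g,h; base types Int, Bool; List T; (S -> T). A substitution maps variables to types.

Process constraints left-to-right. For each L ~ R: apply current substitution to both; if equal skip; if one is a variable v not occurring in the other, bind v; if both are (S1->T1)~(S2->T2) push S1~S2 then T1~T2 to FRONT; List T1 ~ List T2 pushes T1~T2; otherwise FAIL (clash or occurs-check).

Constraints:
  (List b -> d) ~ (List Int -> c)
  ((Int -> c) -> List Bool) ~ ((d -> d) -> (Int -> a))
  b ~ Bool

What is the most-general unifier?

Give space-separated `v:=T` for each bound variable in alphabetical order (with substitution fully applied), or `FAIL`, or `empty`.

Answer: FAIL

Derivation:
step 1: unify (List b -> d) ~ (List Int -> c)  [subst: {-} | 2 pending]
  -> decompose arrow: push List b~List Int, d~c
step 2: unify List b ~ List Int  [subst: {-} | 3 pending]
  -> decompose List: push b~Int
step 3: unify b ~ Int  [subst: {-} | 3 pending]
  bind b := Int
step 4: unify d ~ c  [subst: {b:=Int} | 2 pending]
  bind d := c
step 5: unify ((Int -> c) -> List Bool) ~ ((c -> c) -> (Int -> a))  [subst: {b:=Int, d:=c} | 1 pending]
  -> decompose arrow: push (Int -> c)~(c -> c), List Bool~(Int -> a)
step 6: unify (Int -> c) ~ (c -> c)  [subst: {b:=Int, d:=c} | 2 pending]
  -> decompose arrow: push Int~c, c~c
step 7: unify Int ~ c  [subst: {b:=Int, d:=c} | 3 pending]
  bind c := Int
step 8: unify Int ~ Int  [subst: {b:=Int, d:=c, c:=Int} | 2 pending]
  -> identical, skip
step 9: unify List Bool ~ (Int -> a)  [subst: {b:=Int, d:=c, c:=Int} | 1 pending]
  clash: List Bool vs (Int -> a)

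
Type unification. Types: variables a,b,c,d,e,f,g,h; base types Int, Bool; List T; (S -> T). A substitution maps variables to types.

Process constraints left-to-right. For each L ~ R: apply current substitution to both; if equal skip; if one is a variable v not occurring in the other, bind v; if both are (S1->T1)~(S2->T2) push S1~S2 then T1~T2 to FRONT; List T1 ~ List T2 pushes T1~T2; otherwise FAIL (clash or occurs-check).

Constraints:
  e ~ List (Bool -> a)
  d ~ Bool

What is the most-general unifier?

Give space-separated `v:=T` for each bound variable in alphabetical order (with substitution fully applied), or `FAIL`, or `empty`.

Answer: d:=Bool e:=List (Bool -> a)

Derivation:
step 1: unify e ~ List (Bool -> a)  [subst: {-} | 1 pending]
  bind e := List (Bool -> a)
step 2: unify d ~ Bool  [subst: {e:=List (Bool -> a)} | 0 pending]
  bind d := Bool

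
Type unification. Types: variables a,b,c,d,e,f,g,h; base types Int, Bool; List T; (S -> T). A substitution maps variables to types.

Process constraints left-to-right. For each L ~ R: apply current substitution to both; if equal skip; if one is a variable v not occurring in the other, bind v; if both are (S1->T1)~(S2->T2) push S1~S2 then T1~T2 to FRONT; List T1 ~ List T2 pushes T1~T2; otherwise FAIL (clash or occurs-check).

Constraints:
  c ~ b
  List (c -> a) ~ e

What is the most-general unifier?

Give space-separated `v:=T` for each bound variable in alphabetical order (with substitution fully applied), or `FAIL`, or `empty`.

Answer: c:=b e:=List (b -> a)

Derivation:
step 1: unify c ~ b  [subst: {-} | 1 pending]
  bind c := b
step 2: unify List (b -> a) ~ e  [subst: {c:=b} | 0 pending]
  bind e := List (b -> a)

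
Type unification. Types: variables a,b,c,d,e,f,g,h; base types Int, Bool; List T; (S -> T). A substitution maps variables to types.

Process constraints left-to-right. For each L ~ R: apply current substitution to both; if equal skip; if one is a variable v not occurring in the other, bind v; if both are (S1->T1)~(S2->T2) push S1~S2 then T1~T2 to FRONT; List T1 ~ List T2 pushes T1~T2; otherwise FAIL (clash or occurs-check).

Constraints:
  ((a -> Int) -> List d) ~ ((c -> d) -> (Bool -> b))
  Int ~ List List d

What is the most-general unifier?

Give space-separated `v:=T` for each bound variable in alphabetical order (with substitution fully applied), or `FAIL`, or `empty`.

step 1: unify ((a -> Int) -> List d) ~ ((c -> d) -> (Bool -> b))  [subst: {-} | 1 pending]
  -> decompose arrow: push (a -> Int)~(c -> d), List d~(Bool -> b)
step 2: unify (a -> Int) ~ (c -> d)  [subst: {-} | 2 pending]
  -> decompose arrow: push a~c, Int~d
step 3: unify a ~ c  [subst: {-} | 3 pending]
  bind a := c
step 4: unify Int ~ d  [subst: {a:=c} | 2 pending]
  bind d := Int
step 5: unify List Int ~ (Bool -> b)  [subst: {a:=c, d:=Int} | 1 pending]
  clash: List Int vs (Bool -> b)

Answer: FAIL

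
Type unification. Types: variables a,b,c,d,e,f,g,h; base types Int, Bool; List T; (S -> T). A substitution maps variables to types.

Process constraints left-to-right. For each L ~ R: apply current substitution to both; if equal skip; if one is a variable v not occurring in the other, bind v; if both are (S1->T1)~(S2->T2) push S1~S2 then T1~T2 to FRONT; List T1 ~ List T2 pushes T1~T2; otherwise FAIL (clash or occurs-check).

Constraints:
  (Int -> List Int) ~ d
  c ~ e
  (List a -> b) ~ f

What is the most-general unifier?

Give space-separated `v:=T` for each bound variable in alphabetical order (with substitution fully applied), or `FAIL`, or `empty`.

step 1: unify (Int -> List Int) ~ d  [subst: {-} | 2 pending]
  bind d := (Int -> List Int)
step 2: unify c ~ e  [subst: {d:=(Int -> List Int)} | 1 pending]
  bind c := e
step 3: unify (List a -> b) ~ f  [subst: {d:=(Int -> List Int), c:=e} | 0 pending]
  bind f := (List a -> b)

Answer: c:=e d:=(Int -> List Int) f:=(List a -> b)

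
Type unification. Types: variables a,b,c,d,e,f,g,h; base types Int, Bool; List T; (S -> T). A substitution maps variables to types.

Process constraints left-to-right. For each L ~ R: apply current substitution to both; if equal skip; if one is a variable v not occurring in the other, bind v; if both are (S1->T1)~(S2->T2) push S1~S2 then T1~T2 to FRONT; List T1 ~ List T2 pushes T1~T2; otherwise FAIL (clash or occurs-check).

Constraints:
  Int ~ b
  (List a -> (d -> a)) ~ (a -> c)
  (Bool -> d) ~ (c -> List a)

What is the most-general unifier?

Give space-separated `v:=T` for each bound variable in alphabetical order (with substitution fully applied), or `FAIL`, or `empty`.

Answer: FAIL

Derivation:
step 1: unify Int ~ b  [subst: {-} | 2 pending]
  bind b := Int
step 2: unify (List a -> (d -> a)) ~ (a -> c)  [subst: {b:=Int} | 1 pending]
  -> decompose arrow: push List a~a, (d -> a)~c
step 3: unify List a ~ a  [subst: {b:=Int} | 2 pending]
  occurs-check fail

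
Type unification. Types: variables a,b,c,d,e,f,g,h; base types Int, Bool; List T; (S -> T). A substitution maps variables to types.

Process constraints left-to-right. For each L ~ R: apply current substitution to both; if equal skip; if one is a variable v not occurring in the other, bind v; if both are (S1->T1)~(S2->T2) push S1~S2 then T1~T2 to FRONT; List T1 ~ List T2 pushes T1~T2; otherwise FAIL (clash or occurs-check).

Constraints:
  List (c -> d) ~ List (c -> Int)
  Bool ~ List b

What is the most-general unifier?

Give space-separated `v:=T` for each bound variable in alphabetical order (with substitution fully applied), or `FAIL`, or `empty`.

step 1: unify List (c -> d) ~ List (c -> Int)  [subst: {-} | 1 pending]
  -> decompose List: push (c -> d)~(c -> Int)
step 2: unify (c -> d) ~ (c -> Int)  [subst: {-} | 1 pending]
  -> decompose arrow: push c~c, d~Int
step 3: unify c ~ c  [subst: {-} | 2 pending]
  -> identical, skip
step 4: unify d ~ Int  [subst: {-} | 1 pending]
  bind d := Int
step 5: unify Bool ~ List b  [subst: {d:=Int} | 0 pending]
  clash: Bool vs List b

Answer: FAIL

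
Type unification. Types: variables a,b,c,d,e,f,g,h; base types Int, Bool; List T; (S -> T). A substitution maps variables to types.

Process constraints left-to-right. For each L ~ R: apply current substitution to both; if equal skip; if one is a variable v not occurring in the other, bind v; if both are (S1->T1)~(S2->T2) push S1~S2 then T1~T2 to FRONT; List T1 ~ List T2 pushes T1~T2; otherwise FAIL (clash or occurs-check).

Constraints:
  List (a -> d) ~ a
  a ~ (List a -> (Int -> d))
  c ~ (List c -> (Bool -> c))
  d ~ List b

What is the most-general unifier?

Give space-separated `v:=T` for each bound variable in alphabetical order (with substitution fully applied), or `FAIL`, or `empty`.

step 1: unify List (a -> d) ~ a  [subst: {-} | 3 pending]
  occurs-check fail

Answer: FAIL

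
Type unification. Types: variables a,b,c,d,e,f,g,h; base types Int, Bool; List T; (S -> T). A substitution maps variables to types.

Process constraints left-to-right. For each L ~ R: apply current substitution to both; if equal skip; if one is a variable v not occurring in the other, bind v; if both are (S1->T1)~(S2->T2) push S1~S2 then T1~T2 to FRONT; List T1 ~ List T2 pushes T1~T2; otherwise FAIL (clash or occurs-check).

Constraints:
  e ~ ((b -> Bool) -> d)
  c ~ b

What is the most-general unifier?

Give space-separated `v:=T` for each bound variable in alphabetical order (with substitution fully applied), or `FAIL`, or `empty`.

step 1: unify e ~ ((b -> Bool) -> d)  [subst: {-} | 1 pending]
  bind e := ((b -> Bool) -> d)
step 2: unify c ~ b  [subst: {e:=((b -> Bool) -> d)} | 0 pending]
  bind c := b

Answer: c:=b e:=((b -> Bool) -> d)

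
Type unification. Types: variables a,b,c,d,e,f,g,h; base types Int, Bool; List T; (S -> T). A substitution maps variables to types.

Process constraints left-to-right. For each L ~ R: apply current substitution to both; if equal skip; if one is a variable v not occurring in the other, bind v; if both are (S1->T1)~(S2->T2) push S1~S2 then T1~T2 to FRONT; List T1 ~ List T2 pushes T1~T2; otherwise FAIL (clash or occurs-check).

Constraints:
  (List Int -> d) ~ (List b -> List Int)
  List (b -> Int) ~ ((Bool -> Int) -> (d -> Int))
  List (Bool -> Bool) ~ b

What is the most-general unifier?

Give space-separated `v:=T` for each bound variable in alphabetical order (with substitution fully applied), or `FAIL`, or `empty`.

Answer: FAIL

Derivation:
step 1: unify (List Int -> d) ~ (List b -> List Int)  [subst: {-} | 2 pending]
  -> decompose arrow: push List Int~List b, d~List Int
step 2: unify List Int ~ List b  [subst: {-} | 3 pending]
  -> decompose List: push Int~b
step 3: unify Int ~ b  [subst: {-} | 3 pending]
  bind b := Int
step 4: unify d ~ List Int  [subst: {b:=Int} | 2 pending]
  bind d := List Int
step 5: unify List (Int -> Int) ~ ((Bool -> Int) -> (List Int -> Int))  [subst: {b:=Int, d:=List Int} | 1 pending]
  clash: List (Int -> Int) vs ((Bool -> Int) -> (List Int -> Int))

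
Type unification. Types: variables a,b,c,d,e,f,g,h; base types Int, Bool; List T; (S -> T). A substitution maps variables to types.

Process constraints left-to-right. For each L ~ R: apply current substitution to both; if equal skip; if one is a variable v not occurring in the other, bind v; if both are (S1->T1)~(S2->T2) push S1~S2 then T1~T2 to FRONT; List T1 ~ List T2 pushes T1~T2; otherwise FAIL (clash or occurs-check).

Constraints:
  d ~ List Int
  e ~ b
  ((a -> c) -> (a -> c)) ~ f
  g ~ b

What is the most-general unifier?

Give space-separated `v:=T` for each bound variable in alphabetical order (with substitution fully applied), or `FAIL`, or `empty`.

Answer: d:=List Int e:=b f:=((a -> c) -> (a -> c)) g:=b

Derivation:
step 1: unify d ~ List Int  [subst: {-} | 3 pending]
  bind d := List Int
step 2: unify e ~ b  [subst: {d:=List Int} | 2 pending]
  bind e := b
step 3: unify ((a -> c) -> (a -> c)) ~ f  [subst: {d:=List Int, e:=b} | 1 pending]
  bind f := ((a -> c) -> (a -> c))
step 4: unify g ~ b  [subst: {d:=List Int, e:=b, f:=((a -> c) -> (a -> c))} | 0 pending]
  bind g := b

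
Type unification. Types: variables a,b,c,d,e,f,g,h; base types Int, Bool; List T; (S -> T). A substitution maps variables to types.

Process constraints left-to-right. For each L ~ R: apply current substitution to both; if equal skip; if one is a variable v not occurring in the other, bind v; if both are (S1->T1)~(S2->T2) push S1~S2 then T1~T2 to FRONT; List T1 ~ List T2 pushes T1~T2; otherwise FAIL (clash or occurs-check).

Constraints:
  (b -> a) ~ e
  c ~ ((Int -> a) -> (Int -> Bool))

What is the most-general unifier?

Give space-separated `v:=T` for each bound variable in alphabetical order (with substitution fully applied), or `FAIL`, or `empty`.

step 1: unify (b -> a) ~ e  [subst: {-} | 1 pending]
  bind e := (b -> a)
step 2: unify c ~ ((Int -> a) -> (Int -> Bool))  [subst: {e:=(b -> a)} | 0 pending]
  bind c := ((Int -> a) -> (Int -> Bool))

Answer: c:=((Int -> a) -> (Int -> Bool)) e:=(b -> a)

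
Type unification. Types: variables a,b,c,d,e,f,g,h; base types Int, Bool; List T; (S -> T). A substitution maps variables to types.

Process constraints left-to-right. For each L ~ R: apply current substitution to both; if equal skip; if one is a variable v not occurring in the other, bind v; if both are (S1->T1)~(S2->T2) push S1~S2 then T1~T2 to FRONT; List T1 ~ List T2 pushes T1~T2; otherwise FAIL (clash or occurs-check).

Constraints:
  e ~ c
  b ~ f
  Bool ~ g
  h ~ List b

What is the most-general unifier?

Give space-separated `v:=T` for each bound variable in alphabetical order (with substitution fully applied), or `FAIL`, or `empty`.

step 1: unify e ~ c  [subst: {-} | 3 pending]
  bind e := c
step 2: unify b ~ f  [subst: {e:=c} | 2 pending]
  bind b := f
step 3: unify Bool ~ g  [subst: {e:=c, b:=f} | 1 pending]
  bind g := Bool
step 4: unify h ~ List f  [subst: {e:=c, b:=f, g:=Bool} | 0 pending]
  bind h := List f

Answer: b:=f e:=c g:=Bool h:=List f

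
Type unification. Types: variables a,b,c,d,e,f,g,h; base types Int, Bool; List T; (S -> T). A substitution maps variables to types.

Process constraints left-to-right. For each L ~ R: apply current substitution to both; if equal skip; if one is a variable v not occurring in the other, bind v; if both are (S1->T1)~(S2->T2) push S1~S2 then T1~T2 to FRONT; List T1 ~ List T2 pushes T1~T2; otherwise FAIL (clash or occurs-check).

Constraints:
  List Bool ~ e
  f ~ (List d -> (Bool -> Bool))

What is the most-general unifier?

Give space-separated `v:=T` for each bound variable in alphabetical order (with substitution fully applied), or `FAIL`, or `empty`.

step 1: unify List Bool ~ e  [subst: {-} | 1 pending]
  bind e := List Bool
step 2: unify f ~ (List d -> (Bool -> Bool))  [subst: {e:=List Bool} | 0 pending]
  bind f := (List d -> (Bool -> Bool))

Answer: e:=List Bool f:=(List d -> (Bool -> Bool))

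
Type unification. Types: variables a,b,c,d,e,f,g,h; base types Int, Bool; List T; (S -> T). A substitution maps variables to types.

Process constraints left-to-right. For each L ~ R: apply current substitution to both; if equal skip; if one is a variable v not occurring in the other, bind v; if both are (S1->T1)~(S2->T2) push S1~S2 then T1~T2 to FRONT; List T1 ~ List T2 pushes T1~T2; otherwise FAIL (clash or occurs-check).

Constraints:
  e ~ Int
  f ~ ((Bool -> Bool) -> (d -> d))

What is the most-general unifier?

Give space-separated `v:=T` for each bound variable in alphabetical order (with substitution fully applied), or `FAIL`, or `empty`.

step 1: unify e ~ Int  [subst: {-} | 1 pending]
  bind e := Int
step 2: unify f ~ ((Bool -> Bool) -> (d -> d))  [subst: {e:=Int} | 0 pending]
  bind f := ((Bool -> Bool) -> (d -> d))

Answer: e:=Int f:=((Bool -> Bool) -> (d -> d))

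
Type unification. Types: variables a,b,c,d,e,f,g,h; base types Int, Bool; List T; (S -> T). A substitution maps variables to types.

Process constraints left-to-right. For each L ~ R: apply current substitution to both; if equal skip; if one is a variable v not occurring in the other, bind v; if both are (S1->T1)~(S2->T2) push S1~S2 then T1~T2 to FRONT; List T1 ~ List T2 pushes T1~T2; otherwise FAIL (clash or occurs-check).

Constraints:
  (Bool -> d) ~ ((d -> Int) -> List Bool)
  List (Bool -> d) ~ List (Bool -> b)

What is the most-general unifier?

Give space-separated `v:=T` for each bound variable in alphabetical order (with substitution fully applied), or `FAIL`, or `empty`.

Answer: FAIL

Derivation:
step 1: unify (Bool -> d) ~ ((d -> Int) -> List Bool)  [subst: {-} | 1 pending]
  -> decompose arrow: push Bool~(d -> Int), d~List Bool
step 2: unify Bool ~ (d -> Int)  [subst: {-} | 2 pending]
  clash: Bool vs (d -> Int)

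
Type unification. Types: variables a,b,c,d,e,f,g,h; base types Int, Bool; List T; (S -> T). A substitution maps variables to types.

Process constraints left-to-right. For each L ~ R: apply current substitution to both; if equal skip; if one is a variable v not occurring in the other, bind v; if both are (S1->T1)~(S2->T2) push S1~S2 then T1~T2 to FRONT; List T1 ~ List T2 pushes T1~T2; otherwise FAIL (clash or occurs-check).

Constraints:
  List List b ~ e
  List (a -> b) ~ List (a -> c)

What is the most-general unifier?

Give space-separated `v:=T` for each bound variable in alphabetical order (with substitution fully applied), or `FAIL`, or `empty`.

Answer: b:=c e:=List List c

Derivation:
step 1: unify List List b ~ e  [subst: {-} | 1 pending]
  bind e := List List b
step 2: unify List (a -> b) ~ List (a -> c)  [subst: {e:=List List b} | 0 pending]
  -> decompose List: push (a -> b)~(a -> c)
step 3: unify (a -> b) ~ (a -> c)  [subst: {e:=List List b} | 0 pending]
  -> decompose arrow: push a~a, b~c
step 4: unify a ~ a  [subst: {e:=List List b} | 1 pending]
  -> identical, skip
step 5: unify b ~ c  [subst: {e:=List List b} | 0 pending]
  bind b := c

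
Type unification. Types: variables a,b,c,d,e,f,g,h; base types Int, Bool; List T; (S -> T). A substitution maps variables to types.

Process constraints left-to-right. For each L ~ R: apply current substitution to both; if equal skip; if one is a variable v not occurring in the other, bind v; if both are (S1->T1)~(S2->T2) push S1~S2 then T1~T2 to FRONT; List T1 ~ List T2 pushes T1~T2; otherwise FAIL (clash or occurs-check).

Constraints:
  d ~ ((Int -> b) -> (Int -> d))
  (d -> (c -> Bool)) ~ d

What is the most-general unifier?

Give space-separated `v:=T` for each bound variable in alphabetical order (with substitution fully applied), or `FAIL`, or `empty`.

step 1: unify d ~ ((Int -> b) -> (Int -> d))  [subst: {-} | 1 pending]
  occurs-check fail: d in ((Int -> b) -> (Int -> d))

Answer: FAIL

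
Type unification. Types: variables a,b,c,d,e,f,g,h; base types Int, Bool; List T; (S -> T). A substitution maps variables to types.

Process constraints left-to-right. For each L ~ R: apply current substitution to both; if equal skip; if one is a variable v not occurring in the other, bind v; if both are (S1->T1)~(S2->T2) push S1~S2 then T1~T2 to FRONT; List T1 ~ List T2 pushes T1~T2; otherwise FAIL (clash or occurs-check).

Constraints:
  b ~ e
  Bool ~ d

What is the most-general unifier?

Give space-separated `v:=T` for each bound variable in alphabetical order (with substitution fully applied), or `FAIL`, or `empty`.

Answer: b:=e d:=Bool

Derivation:
step 1: unify b ~ e  [subst: {-} | 1 pending]
  bind b := e
step 2: unify Bool ~ d  [subst: {b:=e} | 0 pending]
  bind d := Bool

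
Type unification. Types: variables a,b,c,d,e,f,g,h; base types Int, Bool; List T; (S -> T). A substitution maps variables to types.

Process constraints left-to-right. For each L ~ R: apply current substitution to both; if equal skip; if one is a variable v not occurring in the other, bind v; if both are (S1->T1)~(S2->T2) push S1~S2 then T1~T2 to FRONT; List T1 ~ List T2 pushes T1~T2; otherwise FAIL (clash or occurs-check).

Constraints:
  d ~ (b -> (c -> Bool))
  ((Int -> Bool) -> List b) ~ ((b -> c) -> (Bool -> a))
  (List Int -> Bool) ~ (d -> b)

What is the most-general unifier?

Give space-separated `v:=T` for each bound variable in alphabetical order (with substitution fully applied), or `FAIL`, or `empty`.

step 1: unify d ~ (b -> (c -> Bool))  [subst: {-} | 2 pending]
  bind d := (b -> (c -> Bool))
step 2: unify ((Int -> Bool) -> List b) ~ ((b -> c) -> (Bool -> a))  [subst: {d:=(b -> (c -> Bool))} | 1 pending]
  -> decompose arrow: push (Int -> Bool)~(b -> c), List b~(Bool -> a)
step 3: unify (Int -> Bool) ~ (b -> c)  [subst: {d:=(b -> (c -> Bool))} | 2 pending]
  -> decompose arrow: push Int~b, Bool~c
step 4: unify Int ~ b  [subst: {d:=(b -> (c -> Bool))} | 3 pending]
  bind b := Int
step 5: unify Bool ~ c  [subst: {d:=(b -> (c -> Bool)), b:=Int} | 2 pending]
  bind c := Bool
step 6: unify List Int ~ (Bool -> a)  [subst: {d:=(b -> (c -> Bool)), b:=Int, c:=Bool} | 1 pending]
  clash: List Int vs (Bool -> a)

Answer: FAIL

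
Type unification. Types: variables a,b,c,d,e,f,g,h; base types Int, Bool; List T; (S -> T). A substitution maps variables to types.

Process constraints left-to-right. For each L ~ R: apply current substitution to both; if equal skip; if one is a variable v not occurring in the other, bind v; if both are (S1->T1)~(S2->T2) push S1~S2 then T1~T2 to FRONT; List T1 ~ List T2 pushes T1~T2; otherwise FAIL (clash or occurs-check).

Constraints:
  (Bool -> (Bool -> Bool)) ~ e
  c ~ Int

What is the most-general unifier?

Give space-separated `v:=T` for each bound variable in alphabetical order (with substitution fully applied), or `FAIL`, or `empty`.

Answer: c:=Int e:=(Bool -> (Bool -> Bool))

Derivation:
step 1: unify (Bool -> (Bool -> Bool)) ~ e  [subst: {-} | 1 pending]
  bind e := (Bool -> (Bool -> Bool))
step 2: unify c ~ Int  [subst: {e:=(Bool -> (Bool -> Bool))} | 0 pending]
  bind c := Int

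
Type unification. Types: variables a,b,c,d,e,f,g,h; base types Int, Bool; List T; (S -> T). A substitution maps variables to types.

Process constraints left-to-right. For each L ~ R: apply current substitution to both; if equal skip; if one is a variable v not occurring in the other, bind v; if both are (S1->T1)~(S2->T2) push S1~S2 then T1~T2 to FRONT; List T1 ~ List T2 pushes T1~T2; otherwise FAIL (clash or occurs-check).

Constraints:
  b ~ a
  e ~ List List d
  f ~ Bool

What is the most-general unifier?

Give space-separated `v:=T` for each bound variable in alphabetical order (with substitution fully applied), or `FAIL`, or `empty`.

step 1: unify b ~ a  [subst: {-} | 2 pending]
  bind b := a
step 2: unify e ~ List List d  [subst: {b:=a} | 1 pending]
  bind e := List List d
step 3: unify f ~ Bool  [subst: {b:=a, e:=List List d} | 0 pending]
  bind f := Bool

Answer: b:=a e:=List List d f:=Bool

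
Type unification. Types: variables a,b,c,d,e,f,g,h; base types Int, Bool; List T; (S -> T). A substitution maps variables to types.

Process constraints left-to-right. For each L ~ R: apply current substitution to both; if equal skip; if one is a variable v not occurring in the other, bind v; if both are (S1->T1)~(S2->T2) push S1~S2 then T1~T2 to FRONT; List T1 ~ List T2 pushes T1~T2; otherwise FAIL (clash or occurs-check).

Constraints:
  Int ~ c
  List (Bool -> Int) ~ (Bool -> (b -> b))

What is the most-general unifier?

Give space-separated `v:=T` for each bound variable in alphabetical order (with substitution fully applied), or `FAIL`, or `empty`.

step 1: unify Int ~ c  [subst: {-} | 1 pending]
  bind c := Int
step 2: unify List (Bool -> Int) ~ (Bool -> (b -> b))  [subst: {c:=Int} | 0 pending]
  clash: List (Bool -> Int) vs (Bool -> (b -> b))

Answer: FAIL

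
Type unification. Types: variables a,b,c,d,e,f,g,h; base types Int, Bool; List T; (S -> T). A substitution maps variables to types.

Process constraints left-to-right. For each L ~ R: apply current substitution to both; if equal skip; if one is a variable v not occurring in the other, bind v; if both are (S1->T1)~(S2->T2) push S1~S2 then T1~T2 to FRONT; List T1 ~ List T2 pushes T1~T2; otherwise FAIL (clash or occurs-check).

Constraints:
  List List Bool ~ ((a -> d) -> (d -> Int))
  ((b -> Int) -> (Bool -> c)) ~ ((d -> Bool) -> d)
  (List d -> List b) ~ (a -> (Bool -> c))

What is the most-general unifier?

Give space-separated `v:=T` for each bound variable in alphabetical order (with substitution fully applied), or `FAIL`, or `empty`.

step 1: unify List List Bool ~ ((a -> d) -> (d -> Int))  [subst: {-} | 2 pending]
  clash: List List Bool vs ((a -> d) -> (d -> Int))

Answer: FAIL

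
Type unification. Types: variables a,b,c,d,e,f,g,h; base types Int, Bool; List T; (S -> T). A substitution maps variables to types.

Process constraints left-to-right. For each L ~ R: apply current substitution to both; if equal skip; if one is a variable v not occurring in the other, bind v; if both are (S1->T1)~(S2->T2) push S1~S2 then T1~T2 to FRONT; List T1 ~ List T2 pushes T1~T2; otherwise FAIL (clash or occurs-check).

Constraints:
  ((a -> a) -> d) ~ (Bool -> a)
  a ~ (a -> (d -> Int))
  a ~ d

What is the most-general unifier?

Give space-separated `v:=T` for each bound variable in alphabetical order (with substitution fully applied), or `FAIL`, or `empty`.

step 1: unify ((a -> a) -> d) ~ (Bool -> a)  [subst: {-} | 2 pending]
  -> decompose arrow: push (a -> a)~Bool, d~a
step 2: unify (a -> a) ~ Bool  [subst: {-} | 3 pending]
  clash: (a -> a) vs Bool

Answer: FAIL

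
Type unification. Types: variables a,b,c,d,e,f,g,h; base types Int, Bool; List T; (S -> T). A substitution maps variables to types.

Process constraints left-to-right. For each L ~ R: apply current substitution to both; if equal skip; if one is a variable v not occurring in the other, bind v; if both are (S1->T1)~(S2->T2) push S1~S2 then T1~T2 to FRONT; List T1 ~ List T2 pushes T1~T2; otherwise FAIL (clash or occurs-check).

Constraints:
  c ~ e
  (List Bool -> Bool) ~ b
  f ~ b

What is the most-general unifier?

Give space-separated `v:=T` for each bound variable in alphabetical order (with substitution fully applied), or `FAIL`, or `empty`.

step 1: unify c ~ e  [subst: {-} | 2 pending]
  bind c := e
step 2: unify (List Bool -> Bool) ~ b  [subst: {c:=e} | 1 pending]
  bind b := (List Bool -> Bool)
step 3: unify f ~ (List Bool -> Bool)  [subst: {c:=e, b:=(List Bool -> Bool)} | 0 pending]
  bind f := (List Bool -> Bool)

Answer: b:=(List Bool -> Bool) c:=e f:=(List Bool -> Bool)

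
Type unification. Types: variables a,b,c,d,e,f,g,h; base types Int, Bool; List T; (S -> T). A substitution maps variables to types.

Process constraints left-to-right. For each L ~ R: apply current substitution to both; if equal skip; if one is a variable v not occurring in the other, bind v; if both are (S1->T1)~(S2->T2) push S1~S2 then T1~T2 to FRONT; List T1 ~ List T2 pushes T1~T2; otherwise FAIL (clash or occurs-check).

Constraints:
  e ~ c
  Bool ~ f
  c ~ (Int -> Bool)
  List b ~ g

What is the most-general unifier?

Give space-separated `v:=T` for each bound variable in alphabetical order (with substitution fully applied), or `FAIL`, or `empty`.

Answer: c:=(Int -> Bool) e:=(Int -> Bool) f:=Bool g:=List b

Derivation:
step 1: unify e ~ c  [subst: {-} | 3 pending]
  bind e := c
step 2: unify Bool ~ f  [subst: {e:=c} | 2 pending]
  bind f := Bool
step 3: unify c ~ (Int -> Bool)  [subst: {e:=c, f:=Bool} | 1 pending]
  bind c := (Int -> Bool)
step 4: unify List b ~ g  [subst: {e:=c, f:=Bool, c:=(Int -> Bool)} | 0 pending]
  bind g := List b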